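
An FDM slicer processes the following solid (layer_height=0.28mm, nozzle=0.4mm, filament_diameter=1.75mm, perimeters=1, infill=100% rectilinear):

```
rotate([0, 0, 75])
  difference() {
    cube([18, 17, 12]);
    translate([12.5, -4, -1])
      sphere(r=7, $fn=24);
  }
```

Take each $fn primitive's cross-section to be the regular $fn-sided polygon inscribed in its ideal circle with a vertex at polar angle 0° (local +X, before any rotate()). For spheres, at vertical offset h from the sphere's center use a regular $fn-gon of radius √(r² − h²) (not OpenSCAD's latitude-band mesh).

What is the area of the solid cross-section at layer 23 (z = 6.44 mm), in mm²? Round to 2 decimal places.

306.00 mm²

At z = 6.44 mm: the cube (footprint 18×17) is included at this height (area 306.00 mm²); the sphere at (12.5, -4) is absent (|z−center|=7.440 > r=7); Taking the first minus the rest: none of the subtracted shapes is present at this height, so the 18×17 cube is unchanged — area = 306.00 mm²; (whole slice rotated 75° about Z — lengths, areas and connectivity unchanged). Overall, the cross-section is a single solid region. Net area = 306.00 mm².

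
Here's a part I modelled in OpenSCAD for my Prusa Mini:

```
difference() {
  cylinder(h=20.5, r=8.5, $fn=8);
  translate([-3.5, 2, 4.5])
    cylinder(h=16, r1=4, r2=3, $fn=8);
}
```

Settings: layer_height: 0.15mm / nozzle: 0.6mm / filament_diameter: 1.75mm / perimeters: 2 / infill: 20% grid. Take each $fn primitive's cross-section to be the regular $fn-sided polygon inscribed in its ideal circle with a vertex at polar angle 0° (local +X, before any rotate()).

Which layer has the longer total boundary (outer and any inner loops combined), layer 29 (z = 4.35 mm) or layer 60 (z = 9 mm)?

Layer 29 (z = 4.35): the cylinder: section is a regular 8-gon, circumradius r=8.5 (perimeter = 2·8·8.500·sin(180°/8) = 52.04 mm); the cone at (-3.5, 2) is absent (z outside [4.5, 20.5]); Taking the first minus the rest: none of the subtracted shapes is present at this height, so the r=8.5 cylinder is unchanged — boundary = 52.04 mm. So its perimeter = 52.04 mm. Layer 60 (z = 9): the r=8.5 cylinder gives a regular 8-gon of circumradius 8.5 (constant along its height) (perimeter = 2·8·8.500·sin(180°/8) = 52.04 mm); the cone at (-3.5, 2) (r1=4→r2=3) has section circumradius 3.719 here — a regular 8-gon (perimeter = 2·8·3.719·sin(180°/8) = 22.77 mm); After the difference (first − rest): starting from the r=8.5 cylinder, the cone at (-3.5, 2) lies wholly inside it (removes its full 39.11 mm² and its 22.77 mm outline becomes a hole wall) — boundary (outer + 1 inner loop) = 74.81 mm. So its perimeter = 74.81 mm. Layer 60 is larger (74.81 vs 52.04 mm).

layer 60 (z = 9 mm)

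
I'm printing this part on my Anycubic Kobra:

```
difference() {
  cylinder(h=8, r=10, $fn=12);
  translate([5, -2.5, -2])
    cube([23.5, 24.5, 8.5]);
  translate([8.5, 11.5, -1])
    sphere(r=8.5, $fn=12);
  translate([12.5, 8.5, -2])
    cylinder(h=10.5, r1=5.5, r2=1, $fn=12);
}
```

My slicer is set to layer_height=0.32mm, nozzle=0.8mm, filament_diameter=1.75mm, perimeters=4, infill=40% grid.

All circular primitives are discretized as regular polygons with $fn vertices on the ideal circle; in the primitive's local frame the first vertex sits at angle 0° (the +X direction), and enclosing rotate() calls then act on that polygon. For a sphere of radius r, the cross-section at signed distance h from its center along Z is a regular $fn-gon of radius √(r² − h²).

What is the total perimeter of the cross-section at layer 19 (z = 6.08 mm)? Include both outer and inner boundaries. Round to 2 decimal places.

At z = 6.08 mm: the r=10 cylinder gives a regular 12-gon of circumradius 10 (constant along its height) (perimeter = 2·12·10.000·sin(180°/12) = 62.12 mm); the 23.5×24.5 cube at (5, -2.5) contributes its full rectangle (perimeter 96.00 mm); the r=8.5 sphere at (8.5, 11.5) slices to a regular 12-gon of circumradius 4.704 (√(r²−h²) with h=7.08 from center) (perimeter = 2·12·4.704·sin(180°/12) = 29.22 mm); the cone at (12.5, 8.5) contributes a regular 12-gon of circumradius 2.037 (interpolated between r1=5.5 and r2=1 at t=0.770) (perimeter = 2·12·2.037·sin(180°/12) = 12.65 mm); Taking the first minus the rest: starting from the r=10 cylinder, the 23.5×24.5 cube at (5, -2.5) partially overlaps it — only the 40.01 mm² overlap (of its 575.75 mm²) is removed, clipping the outline; the r=8.5 sphere at (8.5, 11.5) partially overlaps it — only the 0.00 mm² overlap (of its 66.37 mm²) is removed, clipping the outline; the cone at (12.5, 8.5) misses the remaining region (no effect) — boundary = 64.62 mm. Overall, the cross-section is a single solid region. Total boundary length (outer) = 64.62 mm.

64.62 mm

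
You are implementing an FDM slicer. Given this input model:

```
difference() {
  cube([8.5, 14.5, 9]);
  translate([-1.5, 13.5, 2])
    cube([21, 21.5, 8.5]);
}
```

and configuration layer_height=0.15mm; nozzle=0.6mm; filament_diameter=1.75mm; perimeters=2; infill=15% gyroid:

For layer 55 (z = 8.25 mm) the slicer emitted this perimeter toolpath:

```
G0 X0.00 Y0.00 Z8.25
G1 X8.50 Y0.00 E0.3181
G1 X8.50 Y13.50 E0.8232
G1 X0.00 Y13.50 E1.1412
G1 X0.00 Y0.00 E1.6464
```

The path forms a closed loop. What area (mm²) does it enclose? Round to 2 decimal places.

Apply the shoelace formula to the sequence of (X, Y) vertices; enclosed area = 114.75 mm².

114.75 mm²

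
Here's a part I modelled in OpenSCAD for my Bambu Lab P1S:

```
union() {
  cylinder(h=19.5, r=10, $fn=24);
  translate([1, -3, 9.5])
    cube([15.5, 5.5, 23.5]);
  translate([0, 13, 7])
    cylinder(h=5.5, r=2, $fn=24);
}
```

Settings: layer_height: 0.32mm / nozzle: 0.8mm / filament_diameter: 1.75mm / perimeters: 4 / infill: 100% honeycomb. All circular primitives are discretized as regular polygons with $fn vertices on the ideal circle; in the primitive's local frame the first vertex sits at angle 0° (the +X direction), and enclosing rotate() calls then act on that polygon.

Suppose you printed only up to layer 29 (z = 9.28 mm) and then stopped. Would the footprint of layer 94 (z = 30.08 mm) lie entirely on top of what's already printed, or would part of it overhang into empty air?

part overhangs

Compare the two slices. At z = 9.28: the r=10 cylinder gives a regular 24-gon of circumradius 10 (constant along its height) (area = (24/2)·10.000²·sin(360°/24) = 310.58 mm²); the cube at (1, -3) does not reach this height (z outside [9.5, 33]); the r=2 cylinder at (0, 13) gives a regular 24-gon of circumradius 2 (constant along its height) (area = (24/2)·2.000²·sin(360°/24) = 12.42 mm²); Combining (union): the 2 present regions are separate (no shared area or edge), so areas and boundary lengths simply add and each stays a separate island — area = 323.01 mm². At z = 30.08: the cylinder is absent (z outside [0, 19.5]); the cube at (1, -3) is present — its section is the full 15.5×5.5 rectangle (area 85.25 mm²); the cylinder at (0, 13) is not intersected at this z (z outside [7, 12.5]); Combining (union): only the 15.5×5.5 cube at (1, -3) is present, so the union is just that shape — area = 85.25 mm². Checking containment: at z = 30.08 the cross-section extends beyond the z = 9.28 cross-section by about 36.78 mm².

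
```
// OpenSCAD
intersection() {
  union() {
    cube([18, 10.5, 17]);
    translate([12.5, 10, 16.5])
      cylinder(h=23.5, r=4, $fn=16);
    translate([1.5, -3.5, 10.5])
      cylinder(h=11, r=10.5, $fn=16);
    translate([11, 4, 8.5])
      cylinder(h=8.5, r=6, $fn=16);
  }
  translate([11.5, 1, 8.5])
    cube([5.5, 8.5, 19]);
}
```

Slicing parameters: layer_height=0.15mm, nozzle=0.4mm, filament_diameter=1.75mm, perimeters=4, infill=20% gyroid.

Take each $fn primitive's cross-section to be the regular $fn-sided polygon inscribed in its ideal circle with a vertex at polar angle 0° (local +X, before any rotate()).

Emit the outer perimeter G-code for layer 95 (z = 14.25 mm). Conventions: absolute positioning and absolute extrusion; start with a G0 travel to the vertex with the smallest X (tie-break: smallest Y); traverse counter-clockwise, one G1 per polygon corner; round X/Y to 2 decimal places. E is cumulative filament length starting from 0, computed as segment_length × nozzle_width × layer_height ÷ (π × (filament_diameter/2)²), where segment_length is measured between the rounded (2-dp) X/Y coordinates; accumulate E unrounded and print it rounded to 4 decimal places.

At z = 14.25 mm: the 18×10.5 cube contributes its full rectangle; the cylinder at (12.5, 10) is not intersected at this z (z outside [16.5, 40]); the r=10.5 cylinder at (1.5, -3.5) contributes a regular 16-gon of circumradius 10.5; the cylinder at (11, 4): section is a regular 16-gon, circumradius r=6; Merging all regions: the regions partially overlap (shared area 164.47 mm²), so overlapping operands fuse into one piece — 1 connected region; the cube at (11.5, 1) (footprint 5.5×8.5) is included at this height; Taking the intersection: the 5.5×8.5 cube at (11.5, 1) lies inside the result so far, so the common part is the 5.5×8.5 cube at (11.5, 1) itself — 1 connected region. The outline is a single polygon with 4 vertices. Extrusion per mm of travel: 0.4 × 0.15 / (π × 0.875²) = 0.024945. Accumulating E over each segment gives final E = 0.6985.

G0 X11.50 Y1.00 Z14.25
G1 X17.00 Y1.00 E0.1372
G1 X17.00 Y9.50 E0.3492
G1 X11.50 Y9.50 E0.4864
G1 X11.50 Y1.00 E0.6985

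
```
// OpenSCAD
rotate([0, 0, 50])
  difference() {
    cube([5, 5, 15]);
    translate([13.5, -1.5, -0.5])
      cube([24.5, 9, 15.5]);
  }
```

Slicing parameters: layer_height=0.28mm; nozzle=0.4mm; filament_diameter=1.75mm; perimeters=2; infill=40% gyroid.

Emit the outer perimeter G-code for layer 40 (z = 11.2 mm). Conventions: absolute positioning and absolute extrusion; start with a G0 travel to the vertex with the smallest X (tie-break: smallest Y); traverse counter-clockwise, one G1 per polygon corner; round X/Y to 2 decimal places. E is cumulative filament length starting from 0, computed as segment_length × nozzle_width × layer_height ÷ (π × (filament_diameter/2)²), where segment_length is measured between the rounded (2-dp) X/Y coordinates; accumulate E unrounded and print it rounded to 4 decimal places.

G0 X-3.83 Y3.21 Z11.20
G1 X0.00 Y0.00 E0.2327
G1 X3.21 Y3.83 E0.4654
G1 X-0.62 Y7.04 E0.6981
G1 X-3.83 Y3.21 E0.9308

At z = 11.2 mm: the cube (footprint 5×5) is included at this height; the cube at (13.5, -1.5) is present — its section is the full 24.5×9 rectangle; Taking the first minus the rest: starting from the 5×5 cube, the 24.5×9 cube at (13.5, -1.5) misses the remaining region (no effect) — 1 connected region; (whole slice rotated 50° about Z — lengths, areas and connectivity unchanged). The outline is a single polygon with 4 vertices. Extrusion per mm of travel: 0.4 × 0.28 / (π × 0.875²) = 0.046564. Accumulating E over each segment gives final E = 0.9308.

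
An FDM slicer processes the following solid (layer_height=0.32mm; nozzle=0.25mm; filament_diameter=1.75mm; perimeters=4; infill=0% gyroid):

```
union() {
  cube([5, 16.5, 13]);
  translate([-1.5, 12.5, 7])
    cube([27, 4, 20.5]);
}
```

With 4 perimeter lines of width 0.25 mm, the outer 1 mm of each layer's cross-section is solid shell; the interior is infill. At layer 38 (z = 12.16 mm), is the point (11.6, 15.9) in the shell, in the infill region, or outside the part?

shell

At z = 12.16 mm: the 5×16.5 cube contributes its full rectangle; the cube at (-1.5, 12.5) is present — its section is the full 27×4 rectangle; Combining (union): the regions partially overlap (shared area 20.00 mm²), so overlapping operands fuse into one piece — 1 connected region. Overall, the cross-section is a single solid region. The nearest boundary edge runs (5.00, 16.50)→(25.50, 16.50); distance from the point to it = 0.60 mm. The point is inside the cross-section, 0.60 mm from the nearest boundary — within the 1 mm shell band (4 × 0.25).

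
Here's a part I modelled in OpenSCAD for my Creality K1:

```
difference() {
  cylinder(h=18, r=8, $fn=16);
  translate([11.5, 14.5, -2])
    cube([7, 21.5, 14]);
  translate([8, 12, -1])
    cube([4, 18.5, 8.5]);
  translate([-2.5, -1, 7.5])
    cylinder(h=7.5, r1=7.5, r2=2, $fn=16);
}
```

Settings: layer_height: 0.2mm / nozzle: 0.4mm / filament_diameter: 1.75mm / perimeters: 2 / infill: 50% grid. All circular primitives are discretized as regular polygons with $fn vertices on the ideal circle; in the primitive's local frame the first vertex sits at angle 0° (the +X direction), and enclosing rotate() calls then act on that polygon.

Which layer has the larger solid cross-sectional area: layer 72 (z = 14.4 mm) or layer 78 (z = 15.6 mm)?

layer 78 (z = 15.6 mm)

Layer 72 (z = 14.4): the cylinder: section is a regular 16-gon, circumradius r=8 (area = (16/2)·8.000²·sin(360°/16) = 195.93 mm²); the cube at (11.5, 14.5) is not intersected at this z (z outside [-2, 12]); the cube at (8, 12) is not intersected at this z (z outside [-1, 7.5]); the cone at (-2.5, -1): at t=0.920 of its height the radius interpolates to r₁+(r₂−r₁)t = 2.440, giving a regular 16-gon of that circumradius (area = (16/2)·2.440²·sin(360°/16) = 18.23 mm²); Subtracting the remaining from the first: starting from the r=8 cylinder (195.93 mm²), the cone at (-2.5, -1) lies wholly inside it (removes its full 18.23 mm² and its 15.23 mm outline becomes a hole wall) — area = 177.71 mm². So its area = 177.71 mm². Layer 78 (z = 15.6): the cylinder: section is a regular 16-gon, circumradius r=8 (area = (16/2)·8.000²·sin(360°/16) = 195.93 mm²); the cube at (11.5, 14.5) does not reach this height (z outside [-2, 12]); the cube at (8, 12) is not intersected at this z (z outside [-1, 7.5]); the cone at (-2.5, -1) is not intersected at this z (z outside [7.5, 15]); Subtracting the remaining from the first: none of the subtracted shapes is present at this height, so the r=8 cylinder is unchanged — area = 195.93 mm². So its area = 195.93 mm². Layer 78 is larger (195.93 vs 177.71 mm²).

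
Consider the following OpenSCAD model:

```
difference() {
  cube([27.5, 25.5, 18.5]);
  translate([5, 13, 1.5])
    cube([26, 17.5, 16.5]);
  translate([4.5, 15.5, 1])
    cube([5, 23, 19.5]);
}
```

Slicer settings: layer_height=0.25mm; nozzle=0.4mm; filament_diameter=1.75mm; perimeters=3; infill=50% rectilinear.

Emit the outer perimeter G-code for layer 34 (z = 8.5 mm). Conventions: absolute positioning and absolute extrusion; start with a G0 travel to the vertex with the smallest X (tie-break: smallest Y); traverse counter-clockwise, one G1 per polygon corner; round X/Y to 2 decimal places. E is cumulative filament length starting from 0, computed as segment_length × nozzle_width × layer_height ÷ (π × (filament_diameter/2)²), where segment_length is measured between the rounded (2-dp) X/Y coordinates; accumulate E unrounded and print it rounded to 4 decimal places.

At z = 8.5 mm: the cube (footprint 27.5×25.5) is included at this height; the cube at (5, 13) (footprint 26×17.5) is included at this height; the 5×23 cube at (4.5, 15.5) contributes its full rectangle; After the difference (first − rest): starting from the 27.5×25.5 cube, the 26×17.5 cube at (5, 13) partially overlaps it — only the 281.25 mm² overlap (of its 455.00 mm²) is removed, clipping the outline; the 5×23 cube at (4.5, 15.5) partially overlaps it — only the 5.00 mm² overlap (of its 115.00 mm²) is removed, clipping the outline — 1 connected region. The outline is a single polygon with 8 vertices. Extrusion per mm of travel: 0.4 × 0.25 / (π × 0.875²) = 0.041575. Accumulating E over each segment gives final E = 4.4070.

G0 X0.00 Y0.00 Z8.50
G1 X27.50 Y0.00 E1.1433
G1 X27.50 Y13.00 E1.6838
G1 X5.00 Y13.00 E2.6192
G1 X5.00 Y15.50 E2.7232
G1 X4.50 Y15.50 E2.7440
G1 X4.50 Y25.50 E3.1597
G1 X0.00 Y25.50 E3.3468
G1 X0.00 Y0.00 E4.4070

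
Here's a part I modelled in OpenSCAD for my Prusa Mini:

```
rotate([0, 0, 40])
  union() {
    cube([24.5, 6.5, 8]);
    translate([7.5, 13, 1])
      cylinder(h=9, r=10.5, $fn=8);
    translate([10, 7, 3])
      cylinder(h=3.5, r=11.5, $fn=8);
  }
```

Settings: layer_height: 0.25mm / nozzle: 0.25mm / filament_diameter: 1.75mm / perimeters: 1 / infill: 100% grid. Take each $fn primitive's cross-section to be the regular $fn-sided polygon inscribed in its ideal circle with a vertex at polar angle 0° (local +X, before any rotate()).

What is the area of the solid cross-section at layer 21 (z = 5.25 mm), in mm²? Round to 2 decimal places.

At z = 5.25 mm: the 24.5×6.5 cube contributes its full rectangle (area 159.25 mm²); the r=10.5 cylinder at (7.5, 13) gives a regular 8-gon of circumradius 10.5 (constant along its height) (area = (8/2)·10.500²·sin(360°/8) = 311.83 mm²); the r=11.5 cylinder at (10, 7) contributes a regular 8-gon of circumradius 11.5 (area = (8/2)·11.500²·sin(360°/8) = 374.06 mm²); Merging all regions: the regions partially overlap — summed areas 845.14 mm² minus the doubly-counted overlap 335.14 mm² gives 510.00 mm² — area = 510.00 mm²; (whole slice rotated 40° about Z — lengths, areas and connectivity unchanged). Overall, the cross-section is a single solid region. Net area = 510.00 mm².

510.00 mm²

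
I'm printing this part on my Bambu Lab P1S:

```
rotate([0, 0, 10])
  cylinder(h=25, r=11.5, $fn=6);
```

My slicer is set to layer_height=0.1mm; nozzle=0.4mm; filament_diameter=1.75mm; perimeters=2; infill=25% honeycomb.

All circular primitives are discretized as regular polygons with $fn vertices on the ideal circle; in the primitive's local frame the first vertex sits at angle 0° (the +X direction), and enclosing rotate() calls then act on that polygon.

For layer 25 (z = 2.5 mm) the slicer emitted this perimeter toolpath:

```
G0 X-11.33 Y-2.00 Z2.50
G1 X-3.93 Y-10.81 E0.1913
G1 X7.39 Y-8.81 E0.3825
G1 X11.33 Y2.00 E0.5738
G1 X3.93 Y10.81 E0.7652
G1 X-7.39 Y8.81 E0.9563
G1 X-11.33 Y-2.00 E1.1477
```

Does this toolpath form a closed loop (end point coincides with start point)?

Start point (G0): (-11.33, -2.00). End point (last G1): the path returns to the start — closed.

yes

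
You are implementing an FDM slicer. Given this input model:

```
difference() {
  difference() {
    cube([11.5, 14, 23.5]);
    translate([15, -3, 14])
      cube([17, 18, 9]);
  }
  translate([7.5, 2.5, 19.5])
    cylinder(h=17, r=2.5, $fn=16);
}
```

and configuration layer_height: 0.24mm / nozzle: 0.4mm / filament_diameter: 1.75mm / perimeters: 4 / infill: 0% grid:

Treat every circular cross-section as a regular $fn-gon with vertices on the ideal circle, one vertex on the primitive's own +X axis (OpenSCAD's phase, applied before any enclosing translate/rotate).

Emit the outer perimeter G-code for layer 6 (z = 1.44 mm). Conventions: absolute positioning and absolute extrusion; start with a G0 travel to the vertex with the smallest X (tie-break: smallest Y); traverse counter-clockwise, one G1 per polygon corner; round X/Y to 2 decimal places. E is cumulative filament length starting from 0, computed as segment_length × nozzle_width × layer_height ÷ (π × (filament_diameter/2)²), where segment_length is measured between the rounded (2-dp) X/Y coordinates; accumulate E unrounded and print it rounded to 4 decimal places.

At z = 1.44 mm: the cube is present — its section is the full 11.5×14 rectangle; the cube at (15, -3) is not intersected at this z (z outside [14, 23]); Subtracting the remaining from the first: none of the subtracted shapes is present at this height, so the 11.5×14 cube is unchanged — 1 connected region; the cylinder at (7.5, 2.5) is not intersected at this z (z outside [19.5, 36.5]); Taking the first minus the rest: none of the subtracted shapes is present at this height, so the result so far is unchanged — 1 connected region. The outline is a single polygon with 4 vertices. Extrusion per mm of travel: 0.4 × 0.24 / (π × 0.875²) = 0.039912. Accumulating E over each segment gives final E = 2.0355.

G0 X0.00 Y0.00 Z1.44
G1 X11.50 Y0.00 E0.4590
G1 X11.50 Y14.00 E1.0178
G1 X0.00 Y14.00 E1.4767
G1 X0.00 Y0.00 E2.0355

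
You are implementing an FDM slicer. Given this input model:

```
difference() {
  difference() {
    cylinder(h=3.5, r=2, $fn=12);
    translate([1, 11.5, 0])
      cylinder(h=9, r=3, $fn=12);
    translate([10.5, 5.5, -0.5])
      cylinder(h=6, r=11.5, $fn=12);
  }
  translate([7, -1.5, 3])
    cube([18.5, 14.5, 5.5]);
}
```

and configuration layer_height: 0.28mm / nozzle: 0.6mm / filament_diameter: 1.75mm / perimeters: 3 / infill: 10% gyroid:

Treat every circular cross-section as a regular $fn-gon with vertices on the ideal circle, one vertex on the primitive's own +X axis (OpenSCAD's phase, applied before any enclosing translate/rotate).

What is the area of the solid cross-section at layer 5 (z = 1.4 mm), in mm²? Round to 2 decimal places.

At z = 1.4 mm: the cylinder: section is a regular 12-gon, circumradius r=2 (area = (12/2)·2.000²·sin(360°/12) = 12.00 mm²); the r=3 cylinder at (1, 11.5) contributes a regular 12-gon of circumradius 3 (area = (12/2)·3.000²·sin(360°/12) = 27.00 mm²); the r=11.5 cylinder at (10.5, 5.5) contributes a regular 12-gon of circumradius 11.5 (area = (12/2)·11.500²·sin(360°/12) = 396.75 mm²); After the difference (first − rest): starting from the r=2 cylinder (12.00 mm²), the r=3 cylinder at (1, 11.5) misses the remaining region (no effect); the r=11.5 cylinder at (10.5, 5.5) partially overlaps it — only the 3.69 mm² overlap (of its 396.75 mm²) is removed, clipping the outline — area = 8.31 mm²; the cube at (7, -1.5) does not reach this height (z outside [3, 8.5]); Taking the first minus the rest: none of the subtracted shapes is present at this height, so that combined region is unchanged — area = 8.31 mm². Overall, the cross-section is a single solid region. Net area = 8.31 mm².

8.31 mm²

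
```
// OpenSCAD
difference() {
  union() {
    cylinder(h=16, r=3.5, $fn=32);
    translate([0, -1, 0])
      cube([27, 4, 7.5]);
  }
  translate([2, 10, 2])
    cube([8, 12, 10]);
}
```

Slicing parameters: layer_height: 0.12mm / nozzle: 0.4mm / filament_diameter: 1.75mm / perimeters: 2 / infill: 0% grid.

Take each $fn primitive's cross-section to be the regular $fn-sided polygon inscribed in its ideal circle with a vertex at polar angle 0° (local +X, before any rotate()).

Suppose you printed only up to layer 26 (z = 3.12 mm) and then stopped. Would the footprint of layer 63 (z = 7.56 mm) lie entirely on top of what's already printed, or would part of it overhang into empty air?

Compare the two slices. At z = 3.12: the cylinder: section is a regular 32-gon, circumradius r=3.5 (area = (32/2)·3.500²·sin(360°/32) = 38.24 mm²); the cube at (0, -1) is present — its section is the full 27×4 rectangle (area 108.00 mm²); Combining (union): the regions partially overlap — summed areas 146.24 mm² minus the doubly-counted overlap 12.41 mm² gives 133.83 mm² — area = 133.83 mm²; the cube at (2, 10) is present — its section is the full 8×12 rectangle (area 96.00 mm²); Subtracting the remaining from the first: starting from the result so far (133.83 mm²), the 8×12 cube at (2, 10) misses the remaining region (no effect) — area = 133.83 mm². At z = 7.56: the cylinder: section is a regular 32-gon, circumradius r=3.5 (area = (32/2)·3.500²·sin(360°/32) = 38.24 mm²); the cube at (0, -1) is absent (z outside [0, 7.5]); Merging all regions: only the r=3.5 cylinder is present, so the union is just that shape — area = 38.24 mm²; the cube at (2, 10) is present — its section is the full 8×12 rectangle (area 96.00 mm²); After the difference (first − rest): starting from the result so far (38.24 mm²), the 8×12 cube at (2, 10) misses the remaining region (no effect) — area = 38.24 mm². Checking containment: the cross-section at z = 7.56 is a subset of the cross-section at z = 3.12.

entirely on top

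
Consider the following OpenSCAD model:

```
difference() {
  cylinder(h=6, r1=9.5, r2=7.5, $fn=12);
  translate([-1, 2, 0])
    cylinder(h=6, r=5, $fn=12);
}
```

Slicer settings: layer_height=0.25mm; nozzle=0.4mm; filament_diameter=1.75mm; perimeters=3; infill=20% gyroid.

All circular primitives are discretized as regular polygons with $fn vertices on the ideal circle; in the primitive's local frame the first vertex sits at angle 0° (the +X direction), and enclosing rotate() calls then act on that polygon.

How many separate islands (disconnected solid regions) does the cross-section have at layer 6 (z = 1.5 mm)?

1

At z = 1.5 mm: the cone (r1=9.5→r2=7.5) has section circumradius 9.000 here — a regular 12-gon; the r=5 cylinder at (-1, 2) gives a regular 12-gon of circumradius 5 (constant along its height); Taking the first minus the rest: starting from the cone, the r=5 cylinder at (-1, 2) lies wholly inside it (removes its full 75.00 mm² and its 31.06 mm outline becomes a hole wall) — 1 connected region with 1 hole. Overall, the cross-section is one region with 1 hole. Island count = 1.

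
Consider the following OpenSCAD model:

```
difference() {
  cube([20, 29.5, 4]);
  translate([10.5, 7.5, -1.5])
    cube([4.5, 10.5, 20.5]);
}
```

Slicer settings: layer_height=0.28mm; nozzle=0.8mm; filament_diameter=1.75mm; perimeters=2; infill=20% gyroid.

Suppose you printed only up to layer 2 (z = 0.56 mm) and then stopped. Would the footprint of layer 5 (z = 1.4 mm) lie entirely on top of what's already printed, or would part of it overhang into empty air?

entirely on top

Compare the two slices. At z = 0.56: the cube is present — its section is the full 20×29.5 rectangle (area 590.00 mm²); the cube at (10.5, 7.5) (footprint 4.5×10.5) is included at this height (area 47.25 mm²); Subtracting the remaining from the first: starting from the 20×29.5 cube (590.00 mm²), the 4.5×10.5 cube at (10.5, 7.5) lies wholly inside it (removes its full 47.25 mm² and its 30.00 mm outline becomes a hole wall) — area = 542.75 mm². At z = 1.4: the 20×29.5 cube contributes its full rectangle (area 590.00 mm²); the 4.5×10.5 cube at (10.5, 7.5) contributes its full rectangle (area 47.25 mm²); Subtracting the remaining from the first: starting from the 20×29.5 cube (590.00 mm²), the 4.5×10.5 cube at (10.5, 7.5) lies wholly inside it (removes its full 47.25 mm² and its 30.00 mm outline becomes a hole wall) — area = 542.75 mm². Checking containment: the cross-section at z = 1.4 is a subset of the cross-section at z = 0.56.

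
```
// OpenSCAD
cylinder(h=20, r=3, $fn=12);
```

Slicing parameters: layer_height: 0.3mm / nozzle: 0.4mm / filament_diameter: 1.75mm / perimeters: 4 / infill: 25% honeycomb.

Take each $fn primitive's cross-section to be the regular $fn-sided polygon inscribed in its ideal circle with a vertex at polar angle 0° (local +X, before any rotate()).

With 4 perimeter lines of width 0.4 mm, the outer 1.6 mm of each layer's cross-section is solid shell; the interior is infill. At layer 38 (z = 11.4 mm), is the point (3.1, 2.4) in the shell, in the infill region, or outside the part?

At z = 11.4 mm: the r=3 cylinder gives a regular 12-gon of circumradius 3 (constant along its height). Overall, the cross-section is a single solid region. The nearest boundary edge runs (2.60, 1.50)→(1.50, 2.60); distance from the point to it = 0.99 mm. The point is not inside any of the regions above, so it lies outside the cross-section (0.99 mm from the nearest boundary).

outside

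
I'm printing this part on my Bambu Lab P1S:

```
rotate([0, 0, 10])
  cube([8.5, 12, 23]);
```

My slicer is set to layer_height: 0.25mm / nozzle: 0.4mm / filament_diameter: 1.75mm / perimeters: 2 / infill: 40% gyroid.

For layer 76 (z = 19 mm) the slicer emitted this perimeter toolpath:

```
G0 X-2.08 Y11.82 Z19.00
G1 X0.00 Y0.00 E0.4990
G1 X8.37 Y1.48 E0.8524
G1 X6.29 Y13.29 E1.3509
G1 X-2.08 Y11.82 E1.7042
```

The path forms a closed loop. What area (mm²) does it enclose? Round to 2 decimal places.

Apply the shoelace formula to the sequence of (X, Y) vertices; enclosed area = 101.96 mm².

101.96 mm²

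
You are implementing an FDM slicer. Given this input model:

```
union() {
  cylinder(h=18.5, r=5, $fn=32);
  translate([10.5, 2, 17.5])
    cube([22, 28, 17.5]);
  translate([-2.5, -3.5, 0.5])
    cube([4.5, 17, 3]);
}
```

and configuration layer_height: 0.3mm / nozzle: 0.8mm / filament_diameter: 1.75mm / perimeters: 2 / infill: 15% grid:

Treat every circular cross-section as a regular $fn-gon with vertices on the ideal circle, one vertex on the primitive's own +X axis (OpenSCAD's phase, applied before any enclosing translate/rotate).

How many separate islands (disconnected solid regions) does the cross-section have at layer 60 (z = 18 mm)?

2

At z = 18 mm: the r=5 cylinder gives a regular 32-gon of circumradius 5 (constant along its height); the 22×28 cube at (10.5, 2) contributes its full rectangle; the cube at (-2.5, -3.5) does not reach this height (z outside [0.5, 3.5]); Combining (union): the 2 present regions are separate (no shared area or edge), so areas and boundary lengths simply add and each stays a separate island — 2 connected regions. Overall, the cross-section has 2 separate islands. Island count = 2.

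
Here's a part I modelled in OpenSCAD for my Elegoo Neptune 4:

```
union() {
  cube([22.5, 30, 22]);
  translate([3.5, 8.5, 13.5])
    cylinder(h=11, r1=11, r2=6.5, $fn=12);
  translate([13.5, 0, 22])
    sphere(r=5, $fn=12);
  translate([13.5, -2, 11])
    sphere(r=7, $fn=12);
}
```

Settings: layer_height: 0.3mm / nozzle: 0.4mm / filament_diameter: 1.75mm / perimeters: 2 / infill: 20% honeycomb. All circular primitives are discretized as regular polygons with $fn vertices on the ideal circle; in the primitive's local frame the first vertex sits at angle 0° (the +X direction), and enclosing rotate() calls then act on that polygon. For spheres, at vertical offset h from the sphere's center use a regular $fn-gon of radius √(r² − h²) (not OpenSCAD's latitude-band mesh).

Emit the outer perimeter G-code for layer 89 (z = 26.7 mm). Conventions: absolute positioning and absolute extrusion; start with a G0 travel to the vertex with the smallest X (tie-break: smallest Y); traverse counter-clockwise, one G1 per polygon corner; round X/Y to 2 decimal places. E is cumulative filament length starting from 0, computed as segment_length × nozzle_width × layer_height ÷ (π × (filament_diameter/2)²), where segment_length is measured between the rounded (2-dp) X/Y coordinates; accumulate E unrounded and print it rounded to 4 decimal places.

At z = 26.7 mm: the cube is not intersected at this z (z outside [0, 22]); the cone at (3.5, 8.5) is not intersected at this z (z outside [13.5, 24.5]); the r=5 sphere at (13.5, 0) contributes a regular 12-gon of circumradius √(5²−4.7²) = 1.706; the sphere at (13.5, -2) is not intersected at this z (|z−center|=15.700 > r=7); Merging all regions: only the r=5 sphere at (13.5, 0) is present, so the union is just that shape — 1 connected region. The outline is a single polygon with 12 vertices. Extrusion per mm of travel: 0.4 × 0.3 / (π × 0.875²) = 0.049890. Accumulating E over each segment gives final E = 0.5293.

G0 X11.79 Y0.00 Z26.70
G1 X12.02 Y-0.85 E0.0439
G1 X12.65 Y-1.48 E0.0884
G1 X13.50 Y-1.71 E0.1323
G1 X14.35 Y-1.48 E0.1762
G1 X14.98 Y-0.85 E0.2207
G1 X15.21 Y0.00 E0.2646
G1 X14.98 Y0.85 E0.3086
G1 X14.35 Y1.48 E0.3530
G1 X13.50 Y1.71 E0.3969
G1 X12.65 Y1.48 E0.4409
G1 X12.02 Y0.85 E0.4853
G1 X11.79 Y0.00 E0.5293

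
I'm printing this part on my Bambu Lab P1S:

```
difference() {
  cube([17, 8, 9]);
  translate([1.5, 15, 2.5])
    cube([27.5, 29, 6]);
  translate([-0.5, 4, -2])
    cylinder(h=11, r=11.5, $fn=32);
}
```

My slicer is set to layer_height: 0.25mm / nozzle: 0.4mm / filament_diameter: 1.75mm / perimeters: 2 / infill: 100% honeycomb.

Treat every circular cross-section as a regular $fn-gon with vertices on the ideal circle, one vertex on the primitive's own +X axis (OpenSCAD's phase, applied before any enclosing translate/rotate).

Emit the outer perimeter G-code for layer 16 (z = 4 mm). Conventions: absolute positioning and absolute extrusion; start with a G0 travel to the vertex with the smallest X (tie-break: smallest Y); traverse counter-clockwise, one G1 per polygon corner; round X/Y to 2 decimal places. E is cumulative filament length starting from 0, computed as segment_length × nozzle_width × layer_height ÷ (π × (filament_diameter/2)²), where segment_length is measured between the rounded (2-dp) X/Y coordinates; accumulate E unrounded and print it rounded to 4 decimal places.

At z = 4 mm: the cube (footprint 17×8) is included at this height; the cube at (1.5, 15) (footprint 27.5×29) is included at this height; the cylinder at (-0.5, 4): section is a regular 32-gon, circumradius r=11.5; Subtracting the remaining from the first: starting from the 17×8 cube, the 27.5×29 cube at (1.5, 15) misses the remaining region (no effect); the r=11.5 cylinder at (-0.5, 4) partially overlaps it — only the 85.79 mm² overlap (of its 412.81 mm²) is removed, clipping the outline — 1 connected region. The outline is a single polygon with 7 vertices. Extrusion per mm of travel: 0.4 × 0.25 / (π × 0.875²) = 0.041575. Accumulating E over each segment gives final E = 1.2339.

G0 X10.25 Y0.00 Z4.00
G1 X17.00 Y0.00 E0.2806
G1 X17.00 Y8.00 E0.6132
G1 X10.25 Y8.00 E0.8939
G1 X10.78 Y6.24 E0.9703
G1 X11.00 Y4.00 E1.0639
G1 X10.78 Y1.76 E1.1574
G1 X10.25 Y0.00 E1.2339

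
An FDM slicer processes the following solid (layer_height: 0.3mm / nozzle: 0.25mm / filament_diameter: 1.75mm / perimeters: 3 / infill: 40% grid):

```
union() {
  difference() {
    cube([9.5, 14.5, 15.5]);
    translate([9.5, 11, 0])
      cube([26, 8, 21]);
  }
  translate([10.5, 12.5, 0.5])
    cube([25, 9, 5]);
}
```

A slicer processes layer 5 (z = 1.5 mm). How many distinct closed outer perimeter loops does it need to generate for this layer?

At z = 1.5 mm: the cube (footprint 9.5×14.5) is included at this height; the cube at (9.5, 11) is present — its section is the full 26×8 rectangle; Taking the first minus the rest: starting from the 9.5×14.5 cube, the 26×8 cube at (9.5, 11) misses the remaining region (no effect) — 1 connected region; the cube at (10.5, 12.5) is present — its section is the full 25×9 rectangle; Merging all regions: the 2 present regions are separate (no shared area or edge), so areas and boundary lengths simply add and each stays a separate island — 2 connected regions. The result has 2 disconnected regions.

2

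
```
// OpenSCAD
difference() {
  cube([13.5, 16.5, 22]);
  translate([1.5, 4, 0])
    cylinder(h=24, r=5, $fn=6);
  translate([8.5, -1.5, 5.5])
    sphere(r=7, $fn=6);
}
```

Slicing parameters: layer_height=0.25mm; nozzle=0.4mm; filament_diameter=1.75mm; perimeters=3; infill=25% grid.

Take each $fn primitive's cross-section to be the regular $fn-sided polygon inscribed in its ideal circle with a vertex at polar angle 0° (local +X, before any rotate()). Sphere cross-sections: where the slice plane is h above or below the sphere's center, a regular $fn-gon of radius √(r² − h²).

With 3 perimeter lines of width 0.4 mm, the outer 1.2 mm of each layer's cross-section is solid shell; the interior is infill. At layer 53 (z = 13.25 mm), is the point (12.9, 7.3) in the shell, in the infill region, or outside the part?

shell

At z = 13.25 mm: the 13.5×16.5 cube contributes its full rectangle; the r=5 cylinder at (1.5, 4) contributes a regular 6-gon of circumradius 5; the sphere at (8.5, -1.5) is not intersected at this z (|z−center|=7.750 > r=7); After the difference (first − rest): starting from the 13.5×16.5 cube, the r=5 cylinder at (1.5, 4) partially overlaps it — only the 44.11 mm² overlap (of its 64.95 mm²) is removed, clipping the outline — 1 connected region. Overall, the cross-section is a single solid region. The nearest boundary edge runs (13.50, 16.50)→(13.50, 0.00); distance from the point to it = 0.60 mm. The point is inside the cross-section, 0.60 mm from the nearest boundary — within the 1.2 mm shell band (3 × 0.4).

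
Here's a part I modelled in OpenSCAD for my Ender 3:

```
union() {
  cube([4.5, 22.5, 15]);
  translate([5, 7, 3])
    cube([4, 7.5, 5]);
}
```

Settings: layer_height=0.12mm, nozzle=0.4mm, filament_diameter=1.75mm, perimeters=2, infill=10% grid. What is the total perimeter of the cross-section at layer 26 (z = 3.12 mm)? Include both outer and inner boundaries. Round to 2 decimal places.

At z = 3.12 mm: the cube is present — its section is the full 4.5×22.5 rectangle (perimeter 54.00 mm); the 4×7.5 cube at (5, 7) contributes its full rectangle (perimeter 23.00 mm); Combining (union): the 2 present regions are separate (no shared area or edge), so areas and boundary lengths simply add and each stays a separate island — boundary = 77.00 mm. Overall, the cross-section has 2 separate islands. Total boundary length (outer) = 77.00 mm.

77.00 mm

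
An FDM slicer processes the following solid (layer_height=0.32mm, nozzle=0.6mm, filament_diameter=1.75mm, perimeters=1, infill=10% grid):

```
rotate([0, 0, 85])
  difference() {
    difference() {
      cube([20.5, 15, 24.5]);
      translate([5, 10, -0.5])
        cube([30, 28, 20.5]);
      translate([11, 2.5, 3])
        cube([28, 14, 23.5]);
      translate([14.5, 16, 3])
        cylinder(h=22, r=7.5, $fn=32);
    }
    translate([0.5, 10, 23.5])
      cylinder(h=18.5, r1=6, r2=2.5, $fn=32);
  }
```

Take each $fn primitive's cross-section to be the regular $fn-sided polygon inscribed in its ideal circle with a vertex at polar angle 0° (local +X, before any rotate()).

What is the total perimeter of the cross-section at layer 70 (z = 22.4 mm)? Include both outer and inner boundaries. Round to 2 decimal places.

At z = 22.4 mm: the 20.5×15 cube contributes its full rectangle (perimeter 71.00 mm); the cube at (5, 10) is absent (z outside [-0.5, 20]); the cube at (11, 2.5) is present — its section is the full 28×14 rectangle (perimeter 84.00 mm); the r=7.5 cylinder at (14.5, 16) gives a regular 32-gon of circumradius 7.5 (constant along its height) (perimeter = 2·32·7.500·sin(180°/32) = 47.05 mm); After the difference (first − rest): starting from the 20.5×15 cube, the 28×14 cube at (11, 2.5) partially overlaps it — only the 118.75 mm² overlap (of its 392.00 mm²) is removed, clipping the outline; the r=7.5 cylinder at (14.5, 16) partially overlaps it — only the 14.77 mm² overlap (of its 175.58 mm²) is removed, clipping the outline — boundary = 68.61 mm; the cone at (0.5, 10) is not intersected at this z (z outside [23.5, 42]); After the difference (first − rest): none of the subtracted shapes is present at this height, so the result so far is unchanged — boundary = 68.61 mm; (rotated 85° about Z; rotation is an isometry so areas/perimeters/island counts are preserved). Overall, the cross-section is a single solid region. Total boundary length (outer) = 68.61 mm.

68.61 mm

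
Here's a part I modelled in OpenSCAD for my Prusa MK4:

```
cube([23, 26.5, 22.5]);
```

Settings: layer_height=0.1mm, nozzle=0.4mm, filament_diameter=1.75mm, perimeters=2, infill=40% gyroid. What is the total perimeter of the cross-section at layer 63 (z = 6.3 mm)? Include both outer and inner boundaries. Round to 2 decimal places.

At z = 6.3 mm: the cube is present — its section is the full 23×26.5 rectangle (perimeter 99.00 mm). Overall, the cross-section is a single solid region. Total boundary length (outer) = 99.00 mm.

99.00 mm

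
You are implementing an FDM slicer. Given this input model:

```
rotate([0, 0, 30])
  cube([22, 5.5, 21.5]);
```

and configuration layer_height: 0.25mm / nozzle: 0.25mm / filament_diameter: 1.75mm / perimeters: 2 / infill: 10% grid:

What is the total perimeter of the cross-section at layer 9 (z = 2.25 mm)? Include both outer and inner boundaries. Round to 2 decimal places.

55.00 mm

At z = 2.25 mm: the cube is present — its section is the full 22×5.5 rectangle (perimeter 55.00 mm); (rotated 30° about Z; rotation is an isometry so areas/perimeters/island counts are preserved). Overall, the cross-section is a single solid region. Total boundary length (outer) = 55.00 mm.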